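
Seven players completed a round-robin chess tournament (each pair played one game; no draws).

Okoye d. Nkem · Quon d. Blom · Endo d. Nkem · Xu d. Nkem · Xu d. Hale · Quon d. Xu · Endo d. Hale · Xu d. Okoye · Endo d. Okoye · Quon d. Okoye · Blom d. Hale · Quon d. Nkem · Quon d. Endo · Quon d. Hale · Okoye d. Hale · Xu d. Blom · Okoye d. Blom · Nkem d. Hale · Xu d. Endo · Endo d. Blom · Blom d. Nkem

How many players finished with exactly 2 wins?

1

Win totals: Blom 2, Xu 5, Nkem 1, Okoye 3, Hale 0, Endo 4, Quon 6.
Exactly 2: Blom — 1 player.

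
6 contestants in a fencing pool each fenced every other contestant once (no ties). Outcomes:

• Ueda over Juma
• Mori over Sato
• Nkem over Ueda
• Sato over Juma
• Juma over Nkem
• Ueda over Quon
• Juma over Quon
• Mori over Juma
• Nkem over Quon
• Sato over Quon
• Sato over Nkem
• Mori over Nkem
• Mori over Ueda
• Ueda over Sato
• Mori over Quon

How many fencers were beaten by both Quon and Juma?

Quon beat: no one.
Juma beat: Nkem, Quon.
No one was beaten by both.

0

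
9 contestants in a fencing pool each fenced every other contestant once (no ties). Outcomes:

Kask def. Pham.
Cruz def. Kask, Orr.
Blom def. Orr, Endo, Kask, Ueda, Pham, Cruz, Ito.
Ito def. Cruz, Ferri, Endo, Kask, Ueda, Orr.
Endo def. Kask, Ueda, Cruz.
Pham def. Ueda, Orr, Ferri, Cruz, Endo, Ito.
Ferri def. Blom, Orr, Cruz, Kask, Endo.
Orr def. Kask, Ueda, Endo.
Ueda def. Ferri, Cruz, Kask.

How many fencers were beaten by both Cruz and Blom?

Cruz beat: Kask, Orr.
Blom beat: Pham, Kask, Ito, Endo, Orr, Cruz, Ueda.
Both beat: Kask, Orr — 2.

2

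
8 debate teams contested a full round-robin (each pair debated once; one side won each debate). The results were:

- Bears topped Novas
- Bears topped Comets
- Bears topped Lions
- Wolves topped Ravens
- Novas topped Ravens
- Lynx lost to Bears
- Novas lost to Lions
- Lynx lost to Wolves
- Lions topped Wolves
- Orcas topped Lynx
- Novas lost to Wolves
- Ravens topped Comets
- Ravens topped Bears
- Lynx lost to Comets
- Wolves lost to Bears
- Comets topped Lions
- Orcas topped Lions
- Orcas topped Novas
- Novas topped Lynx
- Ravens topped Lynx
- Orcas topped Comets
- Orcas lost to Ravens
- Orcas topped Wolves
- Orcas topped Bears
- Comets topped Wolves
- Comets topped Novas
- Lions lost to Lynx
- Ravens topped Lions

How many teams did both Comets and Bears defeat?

4

Comets beat: Lions, Novas, Lynx, Wolves.
Bears beat: Lions, Novas, Lynx, Comets, Wolves.
Both beat: Lions, Novas, Lynx, Wolves — 4.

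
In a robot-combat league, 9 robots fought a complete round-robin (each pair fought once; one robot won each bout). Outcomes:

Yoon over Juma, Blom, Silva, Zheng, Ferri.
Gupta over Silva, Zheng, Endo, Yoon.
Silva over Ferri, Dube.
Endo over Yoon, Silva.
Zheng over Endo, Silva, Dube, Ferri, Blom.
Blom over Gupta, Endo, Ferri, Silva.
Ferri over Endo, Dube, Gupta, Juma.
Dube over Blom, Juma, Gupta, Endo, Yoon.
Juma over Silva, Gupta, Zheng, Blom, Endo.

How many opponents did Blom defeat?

Blom's results: beat Gupta, Ferri, Endo, Silva; lost to Dube, Juma, Zheng, Yoon.
That is 4 wins.

4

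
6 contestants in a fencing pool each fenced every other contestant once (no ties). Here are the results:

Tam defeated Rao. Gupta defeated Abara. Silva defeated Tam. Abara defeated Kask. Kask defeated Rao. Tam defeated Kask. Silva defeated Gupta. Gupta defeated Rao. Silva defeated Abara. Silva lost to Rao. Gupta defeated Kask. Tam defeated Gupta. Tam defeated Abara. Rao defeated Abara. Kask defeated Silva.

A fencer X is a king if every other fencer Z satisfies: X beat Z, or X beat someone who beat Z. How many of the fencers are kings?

Gupta cannot reach Tam in two steps.
Silva reaches everyone (king).
Abara cannot reach Gupta, Tam in two steps.
Tam reaches everyone (king).
Rao reaches everyone (king).
Kask reaches everyone (king).
Kings: Silva, Tam, Rao, Kask — 4.

4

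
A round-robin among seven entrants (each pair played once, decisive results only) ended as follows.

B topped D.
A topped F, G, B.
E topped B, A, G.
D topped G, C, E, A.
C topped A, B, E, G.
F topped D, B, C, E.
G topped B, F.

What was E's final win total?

3

E's results: beat A, B, G; lost to C, D, F.
That is 3 wins.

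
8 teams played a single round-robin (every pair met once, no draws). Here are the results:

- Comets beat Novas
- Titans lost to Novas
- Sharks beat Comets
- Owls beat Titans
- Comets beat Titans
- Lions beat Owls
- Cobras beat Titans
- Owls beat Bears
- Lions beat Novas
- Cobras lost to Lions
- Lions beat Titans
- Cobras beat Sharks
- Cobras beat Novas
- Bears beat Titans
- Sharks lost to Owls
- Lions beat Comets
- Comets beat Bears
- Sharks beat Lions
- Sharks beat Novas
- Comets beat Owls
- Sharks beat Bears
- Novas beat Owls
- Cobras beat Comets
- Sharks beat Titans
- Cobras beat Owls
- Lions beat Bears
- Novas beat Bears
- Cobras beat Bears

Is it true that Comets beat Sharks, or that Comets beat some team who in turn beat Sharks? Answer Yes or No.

Yes

Comets did not beat Sharks directly.
Comets beat Owls, Bears, Novas, Titans. Of those, Owls beat Sharks.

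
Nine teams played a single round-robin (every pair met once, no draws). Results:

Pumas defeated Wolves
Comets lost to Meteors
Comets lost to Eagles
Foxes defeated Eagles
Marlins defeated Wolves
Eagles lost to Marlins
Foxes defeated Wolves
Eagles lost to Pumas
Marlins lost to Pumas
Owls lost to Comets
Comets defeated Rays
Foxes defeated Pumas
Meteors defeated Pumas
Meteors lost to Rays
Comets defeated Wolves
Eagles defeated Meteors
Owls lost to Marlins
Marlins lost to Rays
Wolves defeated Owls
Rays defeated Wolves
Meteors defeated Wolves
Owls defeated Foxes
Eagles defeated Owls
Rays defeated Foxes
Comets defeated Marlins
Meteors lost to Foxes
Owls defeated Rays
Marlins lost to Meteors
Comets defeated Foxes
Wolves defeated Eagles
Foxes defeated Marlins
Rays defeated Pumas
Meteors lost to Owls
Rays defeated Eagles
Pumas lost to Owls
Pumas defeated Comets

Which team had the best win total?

Win totals: Pumas 4, Eagles 3, Meteors 4, Owls 4, Comets 5, Rays 6, Foxes 5, Wolves 2, Marlins 3.
Rays leads with 6 wins (next highest: 5).

Rays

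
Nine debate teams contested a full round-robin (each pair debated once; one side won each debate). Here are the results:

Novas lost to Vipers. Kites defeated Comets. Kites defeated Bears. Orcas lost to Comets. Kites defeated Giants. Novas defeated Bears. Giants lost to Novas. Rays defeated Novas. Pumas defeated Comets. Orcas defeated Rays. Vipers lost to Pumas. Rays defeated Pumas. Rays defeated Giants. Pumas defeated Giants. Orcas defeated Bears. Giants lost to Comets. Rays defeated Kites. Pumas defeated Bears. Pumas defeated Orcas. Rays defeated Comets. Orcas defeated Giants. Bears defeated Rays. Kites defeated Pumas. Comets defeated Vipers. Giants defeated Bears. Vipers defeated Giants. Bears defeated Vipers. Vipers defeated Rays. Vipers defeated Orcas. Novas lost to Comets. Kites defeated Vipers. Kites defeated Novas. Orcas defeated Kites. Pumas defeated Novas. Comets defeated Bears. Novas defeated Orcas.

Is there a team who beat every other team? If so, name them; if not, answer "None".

None

Highest win total is Pumas with 6 (out of 8 possible).
Pumas lost to Kites, Rays, so no team went undefeated.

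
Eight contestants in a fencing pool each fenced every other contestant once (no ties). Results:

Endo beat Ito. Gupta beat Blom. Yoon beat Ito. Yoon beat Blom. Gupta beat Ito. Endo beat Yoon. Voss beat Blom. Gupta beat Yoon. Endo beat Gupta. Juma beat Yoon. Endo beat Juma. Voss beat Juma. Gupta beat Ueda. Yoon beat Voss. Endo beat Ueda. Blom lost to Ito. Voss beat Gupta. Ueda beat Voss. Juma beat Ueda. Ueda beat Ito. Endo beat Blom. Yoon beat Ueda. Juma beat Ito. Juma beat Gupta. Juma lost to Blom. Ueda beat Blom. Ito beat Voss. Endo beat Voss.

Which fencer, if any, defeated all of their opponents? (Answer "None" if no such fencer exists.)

Endo has 7 wins out of 7 opponents — a perfect record.

Endo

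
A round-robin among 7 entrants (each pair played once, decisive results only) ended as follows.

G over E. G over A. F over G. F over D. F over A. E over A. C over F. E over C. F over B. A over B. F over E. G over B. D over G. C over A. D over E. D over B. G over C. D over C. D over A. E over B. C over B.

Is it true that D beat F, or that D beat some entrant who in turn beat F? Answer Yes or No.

Yes

D did not beat F directly.
D beat A, B, C, E, G. Of those, C beat F.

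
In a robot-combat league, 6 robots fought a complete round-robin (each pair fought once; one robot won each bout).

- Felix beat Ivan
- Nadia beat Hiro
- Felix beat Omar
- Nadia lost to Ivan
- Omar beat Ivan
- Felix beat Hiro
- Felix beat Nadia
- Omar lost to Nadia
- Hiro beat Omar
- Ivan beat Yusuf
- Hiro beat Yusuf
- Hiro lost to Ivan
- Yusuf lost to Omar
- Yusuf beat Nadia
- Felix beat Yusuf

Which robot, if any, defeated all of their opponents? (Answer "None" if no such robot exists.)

Felix

Felix has 5 wins out of 5 opponents — a perfect record.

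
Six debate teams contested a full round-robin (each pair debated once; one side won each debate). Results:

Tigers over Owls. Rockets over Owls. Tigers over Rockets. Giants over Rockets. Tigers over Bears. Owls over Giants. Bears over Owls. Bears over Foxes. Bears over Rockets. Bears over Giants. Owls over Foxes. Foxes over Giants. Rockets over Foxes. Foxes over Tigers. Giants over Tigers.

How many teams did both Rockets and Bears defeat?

2

Rockets beat: Foxes, Owls.
Bears beat: Rockets, Giants, Foxes, Owls.
Both beat: Foxes, Owls — 2.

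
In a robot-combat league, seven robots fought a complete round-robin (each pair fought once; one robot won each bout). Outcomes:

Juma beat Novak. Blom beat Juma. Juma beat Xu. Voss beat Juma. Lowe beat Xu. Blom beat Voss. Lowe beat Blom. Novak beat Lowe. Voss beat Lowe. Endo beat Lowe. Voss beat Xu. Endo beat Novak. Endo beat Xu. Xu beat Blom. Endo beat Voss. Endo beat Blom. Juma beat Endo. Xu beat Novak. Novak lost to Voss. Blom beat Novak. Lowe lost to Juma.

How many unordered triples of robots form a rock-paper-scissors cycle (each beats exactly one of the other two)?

8

Win totals: Juma 4, Lowe 2, Voss 4, Novak 1, Xu 2, Endo 5, Blom 3.
A robot with w wins dominates both others in C(w,2) triples; summing gives 6 + 1 + 6 + 0 + 1 + 10 + 3 = 27 transitive triples.
Total triples C(7,3) = 35, so cyclic triples = 35 − 27 = 8.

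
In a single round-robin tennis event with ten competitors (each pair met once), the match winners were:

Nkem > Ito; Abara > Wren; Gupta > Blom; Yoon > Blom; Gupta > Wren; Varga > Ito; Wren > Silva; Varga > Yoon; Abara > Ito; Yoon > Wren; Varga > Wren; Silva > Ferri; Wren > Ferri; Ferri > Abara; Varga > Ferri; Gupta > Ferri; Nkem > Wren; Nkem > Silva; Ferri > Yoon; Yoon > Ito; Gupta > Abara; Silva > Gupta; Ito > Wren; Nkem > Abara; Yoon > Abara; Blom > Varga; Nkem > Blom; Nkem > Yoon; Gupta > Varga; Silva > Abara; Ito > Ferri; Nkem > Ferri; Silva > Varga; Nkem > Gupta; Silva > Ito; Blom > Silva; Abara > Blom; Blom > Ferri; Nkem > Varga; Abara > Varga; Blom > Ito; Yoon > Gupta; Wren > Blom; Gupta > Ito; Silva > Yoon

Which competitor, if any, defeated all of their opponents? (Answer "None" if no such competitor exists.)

Nkem has 9 wins out of 9 opponents — a perfect record.

Nkem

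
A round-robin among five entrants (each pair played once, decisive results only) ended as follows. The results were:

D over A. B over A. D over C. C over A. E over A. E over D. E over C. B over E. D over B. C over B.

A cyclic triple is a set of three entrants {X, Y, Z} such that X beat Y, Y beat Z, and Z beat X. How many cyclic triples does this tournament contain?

2

Win totals: A 0, B 2, C 2, D 3, E 3.
An entrant with w wins dominates both others in C(w,2) triples; summing gives 0 + 1 + 1 + 3 + 3 = 8 transitive triples.
Total triples C(5,3) = 10, so cyclic triples = 10 − 8 = 2.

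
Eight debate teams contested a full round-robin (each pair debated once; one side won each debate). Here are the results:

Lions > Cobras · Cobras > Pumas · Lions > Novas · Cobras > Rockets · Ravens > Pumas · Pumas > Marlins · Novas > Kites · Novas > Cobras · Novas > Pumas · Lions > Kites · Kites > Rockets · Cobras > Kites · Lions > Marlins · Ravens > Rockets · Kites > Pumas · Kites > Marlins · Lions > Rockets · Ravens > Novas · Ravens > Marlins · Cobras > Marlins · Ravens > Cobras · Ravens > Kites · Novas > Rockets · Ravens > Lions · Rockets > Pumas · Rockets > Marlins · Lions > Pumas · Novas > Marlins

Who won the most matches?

Ravens

Win totals: Cobras 4, Kites 3, Rockets 2, Novas 5, Ravens 7, Lions 6, Marlins 0, Pumas 1.
Ravens leads with 7 wins (next highest: 6).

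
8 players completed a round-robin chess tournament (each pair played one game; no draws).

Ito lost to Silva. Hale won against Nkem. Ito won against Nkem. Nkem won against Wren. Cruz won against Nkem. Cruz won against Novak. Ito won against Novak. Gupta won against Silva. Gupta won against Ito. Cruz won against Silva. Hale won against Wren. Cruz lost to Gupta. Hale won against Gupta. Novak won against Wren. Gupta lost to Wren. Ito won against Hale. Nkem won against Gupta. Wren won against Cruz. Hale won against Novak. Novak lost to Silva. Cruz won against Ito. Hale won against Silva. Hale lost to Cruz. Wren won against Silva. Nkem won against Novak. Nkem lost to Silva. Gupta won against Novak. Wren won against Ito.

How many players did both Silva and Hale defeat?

Silva beat: Nkem, Ito, Novak.
Hale beat: Wren, Silva, Nkem, Novak, Gupta.
Both beat: Nkem, Novak — 2.

2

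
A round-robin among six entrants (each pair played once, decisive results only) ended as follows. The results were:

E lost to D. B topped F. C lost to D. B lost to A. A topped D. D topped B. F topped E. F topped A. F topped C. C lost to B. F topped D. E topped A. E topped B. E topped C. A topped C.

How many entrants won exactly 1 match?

0

Win totals: A 3, B 2, C 0, D 3, E 3, F 4.
No entrant has exactly 1 wins.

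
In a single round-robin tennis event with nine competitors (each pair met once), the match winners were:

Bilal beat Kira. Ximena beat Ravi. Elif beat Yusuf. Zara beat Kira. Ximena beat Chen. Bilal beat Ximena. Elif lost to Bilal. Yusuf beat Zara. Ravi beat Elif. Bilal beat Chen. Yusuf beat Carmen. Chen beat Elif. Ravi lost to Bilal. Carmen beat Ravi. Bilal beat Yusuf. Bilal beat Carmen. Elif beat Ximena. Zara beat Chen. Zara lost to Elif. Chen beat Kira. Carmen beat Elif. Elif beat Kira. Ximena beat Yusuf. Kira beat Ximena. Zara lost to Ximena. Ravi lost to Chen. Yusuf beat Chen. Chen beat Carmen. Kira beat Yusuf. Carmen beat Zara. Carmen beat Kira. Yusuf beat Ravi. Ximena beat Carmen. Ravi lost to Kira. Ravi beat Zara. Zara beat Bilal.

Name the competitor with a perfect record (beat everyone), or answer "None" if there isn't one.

None

Highest win total is Bilal with 7 (out of 8 possible).
Bilal lost to Zara, so no competitor went undefeated.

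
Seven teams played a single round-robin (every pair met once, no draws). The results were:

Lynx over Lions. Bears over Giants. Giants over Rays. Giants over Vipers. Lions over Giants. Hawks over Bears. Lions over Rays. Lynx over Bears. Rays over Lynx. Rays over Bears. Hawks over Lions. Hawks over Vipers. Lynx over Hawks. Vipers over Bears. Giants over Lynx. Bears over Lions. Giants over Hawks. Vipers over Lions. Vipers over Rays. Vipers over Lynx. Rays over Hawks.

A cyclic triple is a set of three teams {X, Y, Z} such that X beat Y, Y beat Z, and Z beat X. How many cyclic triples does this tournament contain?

12

Win totals: Vipers 4, Hawks 3, Lions 2, Lynx 3, Giants 4, Rays 3, Bears 2.
A team with w wins dominates both others in C(w,2) triples; summing gives 6 + 3 + 1 + 3 + 6 + 3 + 1 = 23 transitive triples.
Total triples C(7,3) = 35, so cyclic triples = 35 − 23 = 12.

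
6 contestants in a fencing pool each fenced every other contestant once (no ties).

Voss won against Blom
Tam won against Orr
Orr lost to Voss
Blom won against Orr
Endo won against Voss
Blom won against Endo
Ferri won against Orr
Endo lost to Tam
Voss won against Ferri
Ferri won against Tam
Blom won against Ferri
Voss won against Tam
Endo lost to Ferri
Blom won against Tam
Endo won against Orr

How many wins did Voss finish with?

Voss' results: beat Blom, Ferri, Tam, Orr; lost to Endo.
That is 4 wins.

4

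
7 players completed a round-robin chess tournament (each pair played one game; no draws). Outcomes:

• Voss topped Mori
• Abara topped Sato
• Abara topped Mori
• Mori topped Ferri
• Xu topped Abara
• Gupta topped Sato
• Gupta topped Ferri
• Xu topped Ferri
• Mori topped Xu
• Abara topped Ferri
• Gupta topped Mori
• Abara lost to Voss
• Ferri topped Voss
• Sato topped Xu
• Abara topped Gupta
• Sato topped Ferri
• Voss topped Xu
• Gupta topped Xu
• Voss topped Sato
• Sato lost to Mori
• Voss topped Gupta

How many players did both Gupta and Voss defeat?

3

Gupta beat: Sato, Xu, Mori, Ferri.
Voss beat: Sato, Xu, Gupta, Mori, Abara.
Both beat: Sato, Xu, Mori — 3.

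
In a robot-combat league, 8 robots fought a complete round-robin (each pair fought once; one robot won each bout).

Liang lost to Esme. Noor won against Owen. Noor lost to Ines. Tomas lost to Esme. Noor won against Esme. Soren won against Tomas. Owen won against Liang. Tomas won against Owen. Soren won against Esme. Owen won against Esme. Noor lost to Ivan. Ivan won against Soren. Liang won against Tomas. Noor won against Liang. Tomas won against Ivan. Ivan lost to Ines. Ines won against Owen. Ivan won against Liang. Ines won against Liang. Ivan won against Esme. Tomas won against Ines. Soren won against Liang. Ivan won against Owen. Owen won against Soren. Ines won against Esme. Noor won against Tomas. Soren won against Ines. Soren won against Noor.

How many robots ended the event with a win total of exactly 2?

1

Win totals: Owen 3, Liang 1, Ivan 5, Soren 5, Esme 2, Noor 4, Ines 5, Tomas 3.
Exactly 2: Esme — 1 robot.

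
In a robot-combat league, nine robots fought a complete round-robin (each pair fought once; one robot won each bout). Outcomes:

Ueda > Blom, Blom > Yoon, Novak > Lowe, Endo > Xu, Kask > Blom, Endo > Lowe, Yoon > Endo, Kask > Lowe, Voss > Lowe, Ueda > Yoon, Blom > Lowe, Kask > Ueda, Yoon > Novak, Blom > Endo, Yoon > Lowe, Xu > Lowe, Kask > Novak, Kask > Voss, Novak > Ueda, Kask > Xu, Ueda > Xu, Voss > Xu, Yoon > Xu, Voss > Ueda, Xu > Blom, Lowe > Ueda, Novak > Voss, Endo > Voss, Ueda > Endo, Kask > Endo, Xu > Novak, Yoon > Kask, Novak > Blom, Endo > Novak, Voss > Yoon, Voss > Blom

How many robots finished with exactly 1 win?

1

Win totals: Voss 5, Yoon 5, Endo 4, Kask 7, Ueda 4, Blom 3, Xu 3, Novak 4, Lowe 1.
Exactly 1: Lowe — 1 robot.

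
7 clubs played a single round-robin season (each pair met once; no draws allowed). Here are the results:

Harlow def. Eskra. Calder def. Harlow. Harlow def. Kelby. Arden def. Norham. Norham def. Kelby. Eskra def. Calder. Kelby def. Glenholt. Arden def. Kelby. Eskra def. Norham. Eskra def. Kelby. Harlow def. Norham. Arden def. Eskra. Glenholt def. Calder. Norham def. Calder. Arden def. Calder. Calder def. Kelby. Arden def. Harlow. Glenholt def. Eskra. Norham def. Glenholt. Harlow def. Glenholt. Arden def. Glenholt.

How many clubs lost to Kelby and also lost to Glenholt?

0

Kelby beat: Glenholt.
Glenholt beat: Eskra, Calder.
No one was beaten by both.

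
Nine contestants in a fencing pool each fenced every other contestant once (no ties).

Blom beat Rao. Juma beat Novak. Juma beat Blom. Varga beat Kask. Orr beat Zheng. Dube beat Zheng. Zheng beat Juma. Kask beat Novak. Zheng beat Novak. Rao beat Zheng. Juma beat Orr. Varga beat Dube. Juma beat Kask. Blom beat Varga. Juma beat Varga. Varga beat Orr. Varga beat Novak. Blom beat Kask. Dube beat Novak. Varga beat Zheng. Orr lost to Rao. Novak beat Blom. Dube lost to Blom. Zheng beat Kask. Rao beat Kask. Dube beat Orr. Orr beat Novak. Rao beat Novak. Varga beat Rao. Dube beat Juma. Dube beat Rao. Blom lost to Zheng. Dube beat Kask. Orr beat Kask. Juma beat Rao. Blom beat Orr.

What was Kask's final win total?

1

Kask's results: beat Novak; lost to Juma, Dube, Varga, Zheng, Blom, Orr, Rao.
That is 1 win.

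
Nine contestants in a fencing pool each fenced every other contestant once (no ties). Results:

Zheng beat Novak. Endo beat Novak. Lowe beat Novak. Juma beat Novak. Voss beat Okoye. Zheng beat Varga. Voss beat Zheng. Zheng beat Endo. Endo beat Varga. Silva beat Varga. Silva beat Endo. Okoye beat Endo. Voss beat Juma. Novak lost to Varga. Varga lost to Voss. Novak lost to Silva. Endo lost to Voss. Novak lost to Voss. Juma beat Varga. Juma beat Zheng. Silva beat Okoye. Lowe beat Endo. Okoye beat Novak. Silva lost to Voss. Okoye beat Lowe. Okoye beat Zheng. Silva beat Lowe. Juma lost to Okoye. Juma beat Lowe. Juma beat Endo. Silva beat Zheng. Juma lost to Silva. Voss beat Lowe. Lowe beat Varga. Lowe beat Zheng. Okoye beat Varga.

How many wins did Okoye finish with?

6

Okoye's results: beat Endo, Zheng, Novak, Lowe, Varga, Juma; lost to Voss, Silva.
That is 6 wins.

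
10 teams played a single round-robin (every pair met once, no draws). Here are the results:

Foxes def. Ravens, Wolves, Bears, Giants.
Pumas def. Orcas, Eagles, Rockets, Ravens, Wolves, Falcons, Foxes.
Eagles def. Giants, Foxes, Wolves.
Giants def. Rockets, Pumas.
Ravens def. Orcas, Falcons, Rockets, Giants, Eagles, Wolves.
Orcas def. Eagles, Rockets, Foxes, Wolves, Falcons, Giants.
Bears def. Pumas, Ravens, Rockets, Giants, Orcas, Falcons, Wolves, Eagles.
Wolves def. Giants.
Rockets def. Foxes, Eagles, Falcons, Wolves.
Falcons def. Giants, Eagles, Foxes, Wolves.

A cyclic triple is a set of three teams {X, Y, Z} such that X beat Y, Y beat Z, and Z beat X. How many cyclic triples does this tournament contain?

Win totals: Giants 2, Foxes 4, Rockets 4, Bears 8, Falcons 4, Pumas 7, Ravens 6, Eagles 3, Orcas 6, Wolves 1.
A team with w wins dominates both others in C(w,2) triples; summing gives 1 + 6 + 6 + 28 + 6 + 21 + 15 + 3 + 15 + 0 = 101 transitive triples.
Total triples C(10,3) = 120, so cyclic triples = 120 − 101 = 19.

19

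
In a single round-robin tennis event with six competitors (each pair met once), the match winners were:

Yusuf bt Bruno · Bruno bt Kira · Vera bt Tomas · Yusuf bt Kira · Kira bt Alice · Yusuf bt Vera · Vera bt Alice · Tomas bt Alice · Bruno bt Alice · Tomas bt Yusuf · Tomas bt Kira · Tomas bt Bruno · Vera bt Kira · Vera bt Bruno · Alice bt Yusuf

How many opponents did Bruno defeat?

2

Bruno's results: beat Alice, Kira; lost to Vera, Tomas, Yusuf.
That is 2 wins.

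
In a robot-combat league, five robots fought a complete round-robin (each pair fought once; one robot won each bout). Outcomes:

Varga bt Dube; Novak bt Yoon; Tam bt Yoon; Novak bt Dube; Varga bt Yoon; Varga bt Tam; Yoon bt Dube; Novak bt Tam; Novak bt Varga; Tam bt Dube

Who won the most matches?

Novak

Win totals: Dube 0, Yoon 1, Varga 3, Tam 2, Novak 4.
Novak leads with 4 wins (next highest: 3).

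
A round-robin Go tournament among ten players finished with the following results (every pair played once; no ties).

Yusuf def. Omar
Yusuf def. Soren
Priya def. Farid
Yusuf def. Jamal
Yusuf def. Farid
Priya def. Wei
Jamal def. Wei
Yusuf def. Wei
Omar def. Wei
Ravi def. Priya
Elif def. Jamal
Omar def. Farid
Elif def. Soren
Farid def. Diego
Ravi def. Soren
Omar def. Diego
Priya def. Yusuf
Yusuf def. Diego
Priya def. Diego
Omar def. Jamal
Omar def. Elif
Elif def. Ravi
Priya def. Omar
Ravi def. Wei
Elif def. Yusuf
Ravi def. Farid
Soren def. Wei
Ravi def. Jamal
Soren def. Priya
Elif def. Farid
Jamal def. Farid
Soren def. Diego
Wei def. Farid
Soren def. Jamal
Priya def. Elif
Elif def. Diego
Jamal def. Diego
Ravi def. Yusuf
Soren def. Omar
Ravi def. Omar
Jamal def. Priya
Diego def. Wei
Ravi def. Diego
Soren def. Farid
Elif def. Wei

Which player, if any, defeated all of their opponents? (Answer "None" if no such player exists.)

None

Highest win total is Ravi with 8 (out of 9 possible).
Ravi lost to Elif, so no player went undefeated.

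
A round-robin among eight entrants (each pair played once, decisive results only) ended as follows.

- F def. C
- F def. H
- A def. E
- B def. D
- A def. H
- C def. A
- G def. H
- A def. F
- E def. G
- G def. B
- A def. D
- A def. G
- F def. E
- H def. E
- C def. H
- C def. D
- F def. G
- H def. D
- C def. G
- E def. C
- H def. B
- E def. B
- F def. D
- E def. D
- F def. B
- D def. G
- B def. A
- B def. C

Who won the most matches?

F

Win totals: A 5, B 3, C 4, D 1, E 4, F 6, G 2, H 3.
F leads with 6 wins (next highest: 5).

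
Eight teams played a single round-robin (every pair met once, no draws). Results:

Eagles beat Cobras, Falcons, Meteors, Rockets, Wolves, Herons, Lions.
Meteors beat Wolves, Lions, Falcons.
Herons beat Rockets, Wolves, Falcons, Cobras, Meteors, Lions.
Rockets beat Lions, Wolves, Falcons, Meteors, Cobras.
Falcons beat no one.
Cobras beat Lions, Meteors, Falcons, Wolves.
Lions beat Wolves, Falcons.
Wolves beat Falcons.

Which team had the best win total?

Win totals: Lions 2, Meteors 3, Cobras 4, Herons 6, Rockets 5, Falcons 0, Eagles 7, Wolves 1.
Eagles leads with 7 wins (next highest: 6).

Eagles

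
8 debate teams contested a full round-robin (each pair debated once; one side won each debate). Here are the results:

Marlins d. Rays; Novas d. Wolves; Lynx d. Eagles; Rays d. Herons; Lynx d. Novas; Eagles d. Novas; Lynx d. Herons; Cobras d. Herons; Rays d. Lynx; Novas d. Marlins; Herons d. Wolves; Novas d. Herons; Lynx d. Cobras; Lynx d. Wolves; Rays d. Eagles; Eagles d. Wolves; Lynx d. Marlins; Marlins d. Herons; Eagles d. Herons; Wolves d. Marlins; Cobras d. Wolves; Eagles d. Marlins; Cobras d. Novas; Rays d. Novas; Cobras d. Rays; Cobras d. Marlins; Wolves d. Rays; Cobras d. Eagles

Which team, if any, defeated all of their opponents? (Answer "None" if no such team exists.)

None

Highest win total is Lynx with 6 (out of 7 possible).
Lynx lost to Rays, so no team went undefeated.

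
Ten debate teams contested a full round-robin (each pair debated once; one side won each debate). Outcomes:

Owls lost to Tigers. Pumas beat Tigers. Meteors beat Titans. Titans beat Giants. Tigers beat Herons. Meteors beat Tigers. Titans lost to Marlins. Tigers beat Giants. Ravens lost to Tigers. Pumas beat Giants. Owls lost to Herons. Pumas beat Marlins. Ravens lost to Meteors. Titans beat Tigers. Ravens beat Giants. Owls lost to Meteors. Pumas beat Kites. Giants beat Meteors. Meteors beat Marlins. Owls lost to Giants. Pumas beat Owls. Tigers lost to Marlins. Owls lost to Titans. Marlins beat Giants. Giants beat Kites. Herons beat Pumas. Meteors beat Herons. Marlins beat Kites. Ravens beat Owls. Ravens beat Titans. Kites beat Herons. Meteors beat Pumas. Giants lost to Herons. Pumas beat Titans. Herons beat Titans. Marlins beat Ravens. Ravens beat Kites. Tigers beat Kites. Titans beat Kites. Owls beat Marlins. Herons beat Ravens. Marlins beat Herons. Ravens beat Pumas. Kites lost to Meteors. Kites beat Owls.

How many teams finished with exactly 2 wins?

Win totals: Meteors 8, Ravens 5, Herons 5, Pumas 6, Kites 2, Marlins 6, Owls 1, Giants 3, Tigers 5, Titans 4.
Exactly 2: Kites — 1 team.

1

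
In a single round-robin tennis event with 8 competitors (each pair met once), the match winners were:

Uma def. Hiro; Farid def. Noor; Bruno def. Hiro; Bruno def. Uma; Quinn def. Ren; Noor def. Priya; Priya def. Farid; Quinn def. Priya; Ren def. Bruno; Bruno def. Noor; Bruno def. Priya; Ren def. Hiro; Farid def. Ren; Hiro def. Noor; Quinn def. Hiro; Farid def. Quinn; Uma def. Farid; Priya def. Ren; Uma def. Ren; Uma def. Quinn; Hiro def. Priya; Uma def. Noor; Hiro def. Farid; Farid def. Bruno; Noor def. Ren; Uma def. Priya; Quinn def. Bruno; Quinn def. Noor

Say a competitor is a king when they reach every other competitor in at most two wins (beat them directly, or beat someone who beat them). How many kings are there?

Ren cannot reach Quinn in two steps.
Uma reaches everyone (king).
Farid reaches everyone (king).
Bruno reaches everyone (king).
Noor cannot reach Uma, Quinn in two steps.
Priya cannot reach Uma in two steps.
Hiro cannot reach Uma in two steps.
Quinn reaches everyone (king).
Kings: Uma, Farid, Bruno, Quinn — 4.

4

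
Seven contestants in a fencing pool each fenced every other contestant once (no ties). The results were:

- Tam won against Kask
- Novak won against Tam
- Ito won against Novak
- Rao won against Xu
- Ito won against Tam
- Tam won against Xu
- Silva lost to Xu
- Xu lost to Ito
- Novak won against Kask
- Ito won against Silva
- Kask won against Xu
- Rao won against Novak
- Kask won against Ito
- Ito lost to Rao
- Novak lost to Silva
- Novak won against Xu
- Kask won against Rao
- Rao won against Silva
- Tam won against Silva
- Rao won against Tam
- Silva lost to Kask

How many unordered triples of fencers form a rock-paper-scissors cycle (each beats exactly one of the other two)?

7

Win totals: Silva 1, Ito 4, Rao 5, Tam 3, Xu 1, Novak 3, Kask 4.
A fencer with w wins dominates both others in C(w,2) triples; summing gives 0 + 6 + 10 + 3 + 0 + 3 + 6 = 28 transitive triples.
Total triples C(7,3) = 35, so cyclic triples = 35 − 28 = 7.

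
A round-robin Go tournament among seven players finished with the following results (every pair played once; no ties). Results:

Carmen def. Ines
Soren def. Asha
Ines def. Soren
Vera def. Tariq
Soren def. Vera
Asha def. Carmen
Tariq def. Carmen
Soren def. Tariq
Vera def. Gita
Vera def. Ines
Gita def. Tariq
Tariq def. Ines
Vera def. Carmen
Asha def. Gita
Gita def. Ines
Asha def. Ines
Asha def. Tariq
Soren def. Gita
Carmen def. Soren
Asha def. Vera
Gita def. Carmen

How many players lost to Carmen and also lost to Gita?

1

Carmen beat: Soren, Ines.
Gita beat: Tariq, Carmen, Ines.
Both beat: Ines — 1.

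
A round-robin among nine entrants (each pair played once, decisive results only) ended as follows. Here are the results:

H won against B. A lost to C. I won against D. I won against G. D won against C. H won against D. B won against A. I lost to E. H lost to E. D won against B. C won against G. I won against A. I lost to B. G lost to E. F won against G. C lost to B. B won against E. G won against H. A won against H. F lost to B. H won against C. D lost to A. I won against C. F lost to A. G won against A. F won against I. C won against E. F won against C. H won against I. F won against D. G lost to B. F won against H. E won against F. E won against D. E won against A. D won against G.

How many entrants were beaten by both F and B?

F beat: C, D, G, H, I.
B beat: A, C, E, F, G, I.
Both beat: C, G, I — 3.

3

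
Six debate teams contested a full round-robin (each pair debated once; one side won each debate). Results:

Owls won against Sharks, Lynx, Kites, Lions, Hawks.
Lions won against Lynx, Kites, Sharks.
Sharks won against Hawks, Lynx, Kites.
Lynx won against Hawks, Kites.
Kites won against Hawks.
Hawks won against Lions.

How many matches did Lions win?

3

Lions' results: beat Lynx, Kites, Sharks; lost to Hawks, Owls.
That is 3 wins.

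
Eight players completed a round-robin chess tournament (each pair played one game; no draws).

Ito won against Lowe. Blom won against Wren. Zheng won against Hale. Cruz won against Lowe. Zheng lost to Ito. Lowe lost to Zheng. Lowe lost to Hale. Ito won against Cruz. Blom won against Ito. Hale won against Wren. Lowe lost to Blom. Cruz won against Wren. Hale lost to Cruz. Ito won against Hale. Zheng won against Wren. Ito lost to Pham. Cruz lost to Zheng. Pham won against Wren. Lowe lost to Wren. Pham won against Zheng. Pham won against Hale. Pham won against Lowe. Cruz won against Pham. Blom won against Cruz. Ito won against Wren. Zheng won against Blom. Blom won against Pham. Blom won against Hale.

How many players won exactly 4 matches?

1

Win totals: Zheng 5, Pham 5, Lowe 0, Blom 6, Wren 1, Ito 5, Hale 2, Cruz 4.
Exactly 4: Cruz — 1 player.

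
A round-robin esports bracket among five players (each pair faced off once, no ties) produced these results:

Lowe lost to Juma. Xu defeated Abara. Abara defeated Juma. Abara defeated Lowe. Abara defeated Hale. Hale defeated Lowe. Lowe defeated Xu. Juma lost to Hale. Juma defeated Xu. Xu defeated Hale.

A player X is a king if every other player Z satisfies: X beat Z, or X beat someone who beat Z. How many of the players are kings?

3

Xu reaches everyone (king).
Hale cannot reach Abara in two steps.
Lowe cannot reach Juma in two steps.
Abara reaches everyone (king).
Juma reaches everyone (king).
Kings: Xu, Abara, Juma — 3.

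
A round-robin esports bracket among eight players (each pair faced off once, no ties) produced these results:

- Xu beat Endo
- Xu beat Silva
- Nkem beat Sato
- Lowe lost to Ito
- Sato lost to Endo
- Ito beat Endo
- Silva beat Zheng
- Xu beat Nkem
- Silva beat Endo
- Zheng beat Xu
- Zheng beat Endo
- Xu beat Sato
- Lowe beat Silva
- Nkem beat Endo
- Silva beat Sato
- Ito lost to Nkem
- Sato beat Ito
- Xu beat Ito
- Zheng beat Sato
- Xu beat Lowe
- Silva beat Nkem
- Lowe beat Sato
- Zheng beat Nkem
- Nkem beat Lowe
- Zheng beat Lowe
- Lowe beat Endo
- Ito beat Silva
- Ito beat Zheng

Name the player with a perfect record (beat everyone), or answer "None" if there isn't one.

Highest win total is Xu with 6 (out of 7 possible).
Xu lost to Zheng, so no player went undefeated.

None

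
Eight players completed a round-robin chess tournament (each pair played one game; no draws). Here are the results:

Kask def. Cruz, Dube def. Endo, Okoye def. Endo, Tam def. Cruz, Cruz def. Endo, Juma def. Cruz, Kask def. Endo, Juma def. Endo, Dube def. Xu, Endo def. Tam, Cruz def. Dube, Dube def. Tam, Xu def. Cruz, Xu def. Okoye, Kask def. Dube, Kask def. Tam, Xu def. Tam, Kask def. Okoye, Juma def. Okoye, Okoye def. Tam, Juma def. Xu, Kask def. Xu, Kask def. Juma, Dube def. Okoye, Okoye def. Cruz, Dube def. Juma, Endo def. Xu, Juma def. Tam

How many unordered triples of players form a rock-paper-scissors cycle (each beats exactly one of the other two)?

Win totals: Cruz 2, Endo 2, Tam 1, Okoye 3, Xu 3, Dube 5, Kask 7, Juma 5.
A player with w wins dominates both others in C(w,2) triples; summing gives 1 + 1 + 0 + 3 + 3 + 10 + 21 + 10 = 49 transitive triples.
Total triples C(8,3) = 56, so cyclic triples = 56 − 49 = 7.

7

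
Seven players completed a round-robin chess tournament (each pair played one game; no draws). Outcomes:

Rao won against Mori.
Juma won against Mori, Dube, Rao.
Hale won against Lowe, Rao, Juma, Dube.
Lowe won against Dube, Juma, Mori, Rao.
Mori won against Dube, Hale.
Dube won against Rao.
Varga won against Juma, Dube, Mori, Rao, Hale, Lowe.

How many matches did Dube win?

1

Dube's results: beat Rao; lost to Juma, Hale, Mori, Lowe, Varga.
That is 1 win.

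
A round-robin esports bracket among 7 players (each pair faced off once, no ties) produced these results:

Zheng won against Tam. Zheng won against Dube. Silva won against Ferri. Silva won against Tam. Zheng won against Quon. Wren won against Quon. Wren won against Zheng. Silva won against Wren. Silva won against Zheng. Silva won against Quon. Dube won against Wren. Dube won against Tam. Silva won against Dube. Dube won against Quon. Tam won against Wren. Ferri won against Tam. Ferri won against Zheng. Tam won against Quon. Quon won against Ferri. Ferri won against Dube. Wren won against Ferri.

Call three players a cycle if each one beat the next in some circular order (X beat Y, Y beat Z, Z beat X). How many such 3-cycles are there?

7

Win totals: Ferri 3, Wren 3, Quon 1, Zheng 3, Dube 3, Tam 2, Silva 6.
A player with w wins dominates both others in C(w,2) triples; summing gives 3 + 3 + 0 + 3 + 3 + 1 + 15 = 28 transitive triples.
Total triples C(7,3) = 35, so cyclic triples = 35 − 28 = 7.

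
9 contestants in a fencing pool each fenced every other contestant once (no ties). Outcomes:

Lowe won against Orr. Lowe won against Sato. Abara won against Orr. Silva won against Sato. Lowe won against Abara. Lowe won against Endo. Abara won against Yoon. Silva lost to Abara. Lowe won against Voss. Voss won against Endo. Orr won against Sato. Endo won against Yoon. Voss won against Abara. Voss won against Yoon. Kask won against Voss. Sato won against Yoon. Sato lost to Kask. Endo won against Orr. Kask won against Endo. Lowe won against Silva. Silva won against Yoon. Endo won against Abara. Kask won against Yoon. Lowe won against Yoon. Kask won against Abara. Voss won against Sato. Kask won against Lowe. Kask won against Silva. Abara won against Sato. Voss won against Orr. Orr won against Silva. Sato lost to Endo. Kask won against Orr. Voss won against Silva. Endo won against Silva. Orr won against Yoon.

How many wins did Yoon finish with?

Yoon's results: beat no one; lost to Lowe, Abara, Orr, Silva, Endo, Voss, Sato, Kask.
That is 0 wins.

0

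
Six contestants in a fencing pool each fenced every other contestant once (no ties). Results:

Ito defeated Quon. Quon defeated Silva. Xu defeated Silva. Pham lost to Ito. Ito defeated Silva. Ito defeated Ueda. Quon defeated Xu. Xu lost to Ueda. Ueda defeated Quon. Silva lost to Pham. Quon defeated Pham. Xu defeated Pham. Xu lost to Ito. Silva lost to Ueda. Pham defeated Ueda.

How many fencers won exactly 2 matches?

Win totals: Pham 2, Quon 3, Ito 5, Silva 0, Ueda 3, Xu 2.
Exactly 2: Pham, Xu — 2 fencers.

2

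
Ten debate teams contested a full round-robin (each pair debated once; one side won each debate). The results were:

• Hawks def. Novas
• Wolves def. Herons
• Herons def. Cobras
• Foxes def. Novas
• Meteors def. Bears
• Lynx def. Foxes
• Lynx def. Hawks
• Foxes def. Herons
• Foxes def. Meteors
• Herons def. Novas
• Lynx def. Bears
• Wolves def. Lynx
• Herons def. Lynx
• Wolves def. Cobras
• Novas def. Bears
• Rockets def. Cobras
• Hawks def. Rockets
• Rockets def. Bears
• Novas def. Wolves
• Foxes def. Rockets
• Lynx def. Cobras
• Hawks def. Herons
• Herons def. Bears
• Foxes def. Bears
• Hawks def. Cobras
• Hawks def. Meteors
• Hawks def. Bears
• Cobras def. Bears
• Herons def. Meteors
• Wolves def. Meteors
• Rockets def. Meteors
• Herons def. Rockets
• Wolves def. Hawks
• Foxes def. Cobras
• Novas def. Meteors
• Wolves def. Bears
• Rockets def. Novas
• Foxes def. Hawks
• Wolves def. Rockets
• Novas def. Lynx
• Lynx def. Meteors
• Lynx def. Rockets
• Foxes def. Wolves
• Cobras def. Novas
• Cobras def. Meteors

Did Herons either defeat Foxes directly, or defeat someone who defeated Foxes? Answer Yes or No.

Yes

Herons did not beat Foxes directly.
Herons beat Novas, Cobras, Bears, Lynx, Rockets, Meteors. Of those, Lynx beat Foxes.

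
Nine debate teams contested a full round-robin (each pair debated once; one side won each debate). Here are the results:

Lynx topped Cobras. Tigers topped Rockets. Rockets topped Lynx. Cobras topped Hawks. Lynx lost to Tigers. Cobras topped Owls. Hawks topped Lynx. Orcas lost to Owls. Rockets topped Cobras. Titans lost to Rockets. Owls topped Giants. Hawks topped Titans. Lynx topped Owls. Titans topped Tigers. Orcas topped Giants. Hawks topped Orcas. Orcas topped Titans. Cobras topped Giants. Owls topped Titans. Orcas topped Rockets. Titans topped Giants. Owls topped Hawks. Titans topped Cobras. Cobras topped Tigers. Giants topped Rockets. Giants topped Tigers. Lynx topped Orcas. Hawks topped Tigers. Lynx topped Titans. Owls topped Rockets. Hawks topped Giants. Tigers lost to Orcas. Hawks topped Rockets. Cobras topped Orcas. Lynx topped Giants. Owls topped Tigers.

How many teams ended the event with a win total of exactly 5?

2

Win totals: Titans 3, Tigers 2, Hawks 6, Rockets 3, Cobras 5, Orcas 4, Lynx 5, Giants 2, Owls 6.
Exactly 5: Cobras, Lynx — 2 teams.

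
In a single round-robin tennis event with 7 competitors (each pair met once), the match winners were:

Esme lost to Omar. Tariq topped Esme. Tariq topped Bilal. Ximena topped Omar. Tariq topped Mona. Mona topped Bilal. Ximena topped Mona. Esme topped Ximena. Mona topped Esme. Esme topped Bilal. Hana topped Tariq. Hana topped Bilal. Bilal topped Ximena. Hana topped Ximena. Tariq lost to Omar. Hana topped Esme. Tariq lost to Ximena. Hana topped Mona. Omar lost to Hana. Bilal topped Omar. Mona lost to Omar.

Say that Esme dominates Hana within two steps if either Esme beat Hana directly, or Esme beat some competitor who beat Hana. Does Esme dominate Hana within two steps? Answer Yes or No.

No

Esme did not beat Hana directly.
Esme beat Ximena, Bilal, but each of them lost to Hana. No two-step path.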